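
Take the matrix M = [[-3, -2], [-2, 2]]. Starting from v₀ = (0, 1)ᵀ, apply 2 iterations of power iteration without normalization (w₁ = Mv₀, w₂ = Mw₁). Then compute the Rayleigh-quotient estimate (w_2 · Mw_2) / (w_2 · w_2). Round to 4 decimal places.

w1 = Mv₀ = ((-3)·0 + (-2)·1; (-2)·0 + 2·1) = (-2, 2)
w2 = Mw1 = ((-3)·(-2) + (-2)·2; (-2)·(-2) + 2·2) = (2, 8)
Mw2 = (-22, 12)
w2·Mw2 = 2·(-22) + 8·12 = 52; w2·w2 = 2·2 + 8·8 = 68
λ ≈ 52/68 = 0.7647

λ ≈ 0.7647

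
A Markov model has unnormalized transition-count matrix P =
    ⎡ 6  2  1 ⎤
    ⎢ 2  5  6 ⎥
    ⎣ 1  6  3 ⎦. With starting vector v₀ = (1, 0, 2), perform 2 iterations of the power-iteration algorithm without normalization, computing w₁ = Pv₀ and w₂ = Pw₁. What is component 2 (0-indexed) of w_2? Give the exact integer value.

113

w1 = Pv₀ = (6·1 + 2·0 + 1·2; 2·1 + 5·0 + 6·2; 1·1 + 6·0 + 3·2) = (8, 14, 7)
w2 = Pw1 = (6·8 + 2·14 + 1·7; 2·8 + 5·14 + 6·7; 1·8 + 6·14 + 3·7) = (83, 128, 113)
The requested component of w2 is 113.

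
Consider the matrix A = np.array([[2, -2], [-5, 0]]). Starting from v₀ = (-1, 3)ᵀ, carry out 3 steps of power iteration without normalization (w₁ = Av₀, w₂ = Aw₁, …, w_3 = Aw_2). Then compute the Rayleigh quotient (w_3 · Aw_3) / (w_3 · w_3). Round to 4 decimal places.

w1 = Av₀ = (2·(-1) + (-2)·3; (-5)·(-1) + 0·3) = (-8, 5)
w2 = Aw1 = (2·(-8) + (-2)·5; (-5)·(-8) + 0·5) = (-26, 40)
w3 = Aw2 = (-132, 130)
Aw3 = (-524, 660)
w3·Aw3 = (-132)·(-524) + 130·660 = 154968; w3·w3 = (-132)·(-132) + 130·130 = 34324
λ ≈ 154968/34324 = 4.5149

λ ≈ 4.5149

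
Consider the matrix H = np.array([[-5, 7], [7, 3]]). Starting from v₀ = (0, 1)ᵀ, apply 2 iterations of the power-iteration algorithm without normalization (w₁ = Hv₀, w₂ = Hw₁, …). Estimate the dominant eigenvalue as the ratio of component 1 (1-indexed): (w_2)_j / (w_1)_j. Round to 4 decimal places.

-2.0000

w1 = Hv₀ = ((-5)·0 + 7·1; 7·0 + 3·1) = (7, 3)
w2 = Hw1 = ((-5)·7 + 7·3; 7·7 + 3·3) = (-14, 58)
Ratio at component: -14 / 7 = -2.0000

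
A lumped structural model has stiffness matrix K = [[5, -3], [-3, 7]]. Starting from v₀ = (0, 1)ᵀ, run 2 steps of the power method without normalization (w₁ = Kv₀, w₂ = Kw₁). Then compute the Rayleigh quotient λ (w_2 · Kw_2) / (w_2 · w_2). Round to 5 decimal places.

9.13219

w1 = Kv₀ = (5·0 + (-3)·1; (-3)·0 + 7·1) = (-3, 7)
w2 = Kw1 = (5·(-3) + (-3)·7; (-3)·(-3) + 7·7) = (-36, 58)
Kw2 = (-354, 514)
w2·Kw2 = (-36)·(-354) + 58·514 = 42556; w2·w2 = (-36)·(-36) + 58·58 = 4660
λ ≈ 42556/4660 = 9.13219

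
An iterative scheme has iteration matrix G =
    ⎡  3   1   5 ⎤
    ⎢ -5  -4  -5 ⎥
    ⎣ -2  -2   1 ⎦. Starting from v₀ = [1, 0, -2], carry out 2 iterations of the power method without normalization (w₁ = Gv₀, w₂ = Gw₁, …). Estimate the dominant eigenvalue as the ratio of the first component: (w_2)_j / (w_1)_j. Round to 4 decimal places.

w1 = Gv₀ = (-7, 5, -4)
w2 = Gw1 = (-36, 35, 0)
Ratio at component: -36 / -7 = 5.1429

5.1429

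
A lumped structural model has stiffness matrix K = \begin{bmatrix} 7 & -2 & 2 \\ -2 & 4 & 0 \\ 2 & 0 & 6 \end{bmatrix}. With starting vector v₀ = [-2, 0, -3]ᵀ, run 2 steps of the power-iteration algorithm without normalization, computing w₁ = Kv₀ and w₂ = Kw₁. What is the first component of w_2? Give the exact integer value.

-192

w1 = Kv₀ = (7·(-2) + (-2)·0 + 2·(-3); (-2)·(-2) + 4·0 + 0·(-3); 2·(-2) + 0·0 + 6·(-3)) = (-20, 4, -22)
w2 = Kw1 = (7·(-20) + (-2)·4 + 2·(-22); (-2)·(-20) + 4·4 + 0·(-22); 2·(-20) + 0·4 + 6·(-22)) = (-192, 56, -172)
The requested component of w2 is -192.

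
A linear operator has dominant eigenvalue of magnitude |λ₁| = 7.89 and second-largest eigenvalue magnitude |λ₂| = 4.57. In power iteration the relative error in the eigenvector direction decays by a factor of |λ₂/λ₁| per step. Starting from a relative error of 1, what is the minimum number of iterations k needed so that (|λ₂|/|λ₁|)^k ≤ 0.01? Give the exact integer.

|λ₂/λ₁| = 4.57/7.89 = 0.57921
Need k ≥ ln(0.01) / ln(0.57921) = -4.6052 / -0.5461 ≈ 8.433
Smallest integer k satisfying the bound: 9

9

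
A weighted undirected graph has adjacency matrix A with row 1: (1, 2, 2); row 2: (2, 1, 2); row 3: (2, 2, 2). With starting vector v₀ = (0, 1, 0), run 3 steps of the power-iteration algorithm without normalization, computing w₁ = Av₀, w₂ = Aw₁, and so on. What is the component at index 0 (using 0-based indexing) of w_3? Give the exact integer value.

46

w1 = Av₀ = (2, 1, 2)
w2 = Aw1 = (8, 9, 10)
w3 = Aw2 = (46, 45, 54)
The requested component of w3 is 46.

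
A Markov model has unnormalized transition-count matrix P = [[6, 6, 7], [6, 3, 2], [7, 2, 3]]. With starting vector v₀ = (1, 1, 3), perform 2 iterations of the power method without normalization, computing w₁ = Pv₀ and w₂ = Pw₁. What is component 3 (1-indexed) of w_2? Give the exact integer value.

w1 = Pv₀ = (33, 15, 18)
w2 = Pw1 = (414, 279, 315)
The requested component of w2 is 315.

315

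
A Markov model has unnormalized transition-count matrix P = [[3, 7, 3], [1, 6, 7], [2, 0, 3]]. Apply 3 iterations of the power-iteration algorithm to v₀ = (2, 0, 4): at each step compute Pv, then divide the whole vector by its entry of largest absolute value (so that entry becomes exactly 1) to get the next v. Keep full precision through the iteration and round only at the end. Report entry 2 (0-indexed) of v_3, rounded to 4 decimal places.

0.2609

Pv0 = (18.00000, 30.00000, 16.00000); divide by 30.00000 → v1 = (0.60000, 1.00000, 0.53333)
Pv1 = (10.40000, 10.33333, 2.80000); divide by 10.40000 → v2 = (1.00000, 0.99359, 0.26923)
Pv2 = (10.76282, 8.84615, 2.80769); divide by 10.76282 → v3 = (1.00000, 0.82192, 0.26087)
Requested entry of v3: 876/3358 = 0.2609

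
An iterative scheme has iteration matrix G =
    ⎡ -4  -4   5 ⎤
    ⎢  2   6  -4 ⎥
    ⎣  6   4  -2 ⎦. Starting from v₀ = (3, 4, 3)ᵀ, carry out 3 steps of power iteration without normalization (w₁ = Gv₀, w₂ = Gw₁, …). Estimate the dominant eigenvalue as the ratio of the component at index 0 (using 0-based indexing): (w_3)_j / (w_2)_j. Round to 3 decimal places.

w1 = Gv₀ = ((-4)·3 + (-4)·4 + 5·3; 2·3 + 6·4 + (-4)·3; 6·3 + 4·4 + (-2)·3) = (-13, 18, 28)
w2 = Gw1 = ((-4)·(-13) + (-4)·18 + 5·28; 2·(-13) + 6·18 + (-4)·28; 6·(-13) + 4·18 + (-2)·28) = (120, -30, -62)
w3 = Gw2 = (-670, 308, 724)
Ratio at component: -670 / 120 = -5.583

-5.583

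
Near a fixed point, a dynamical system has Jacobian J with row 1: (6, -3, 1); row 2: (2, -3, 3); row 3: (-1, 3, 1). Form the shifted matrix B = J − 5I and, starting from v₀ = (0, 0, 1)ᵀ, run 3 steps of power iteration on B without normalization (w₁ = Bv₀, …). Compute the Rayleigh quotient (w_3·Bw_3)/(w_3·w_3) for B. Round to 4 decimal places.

μ ≈ -8.9217

B = J − 5I has rows (1, -3, 1); (2, -8, 3); (-1, 3, -4)
w1 = Bv₀ = (1·0 + (-3)·0 + 1·1; 2·0 + (-8)·0 + 3·1; (-1)·0 + 3·0 + (-4)·1) = (1, 3, -4)
w2 = Bw1 = (1·1 + (-3)·3 + 1·(-4); 2·1 + (-8)·3 + 3·(-4); (-1)·1 + 3·3 + (-4)·(-4)) = (-12, -34, 24)
w3 = Bw2 = (114, 320, -186)
Bw3 = (-1032, -2890, 1590)
w3·Bw3 = -1338188; w3·w3 = 149992; μ ≈ -1338188/149992 = -8.9217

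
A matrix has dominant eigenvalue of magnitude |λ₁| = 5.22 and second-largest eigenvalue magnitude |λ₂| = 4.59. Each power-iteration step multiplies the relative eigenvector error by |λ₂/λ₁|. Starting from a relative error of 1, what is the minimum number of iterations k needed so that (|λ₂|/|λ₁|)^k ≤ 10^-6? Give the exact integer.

|λ₂/λ₁| = 4.59/5.22 = 0.87931
Need k ≥ ln(10^-6) / ln(0.87931) = -13.8155 / -0.1286 ≈ 107.416
Smallest integer k satisfying the bound: 108

108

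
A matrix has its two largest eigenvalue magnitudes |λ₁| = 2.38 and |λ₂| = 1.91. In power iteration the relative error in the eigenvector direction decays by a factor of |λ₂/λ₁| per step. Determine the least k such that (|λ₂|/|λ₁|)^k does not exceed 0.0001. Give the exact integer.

42

|λ₂/λ₁| = 1.91/2.38 = 0.80252
Need k ≥ ln(0.0001) / ln(0.80252) = -9.2103 / -0.2200 ≈ 41.866
Smallest integer k satisfying the bound: 42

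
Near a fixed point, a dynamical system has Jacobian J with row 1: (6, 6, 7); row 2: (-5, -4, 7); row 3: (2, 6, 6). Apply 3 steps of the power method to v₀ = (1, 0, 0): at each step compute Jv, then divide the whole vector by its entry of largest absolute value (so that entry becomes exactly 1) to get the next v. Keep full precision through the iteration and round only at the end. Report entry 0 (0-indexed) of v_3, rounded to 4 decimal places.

Jv0 = (6.00000, -5.00000, 2.00000); divide by 6.00000 → v1 = (1.00000, -0.83333, 0.33333)
Jv1 = (3.33333, 0.66667, -1.00000); divide by 3.33333 → v2 = (1.00000, 0.20000, -0.30000)
Jv2 = (5.10000, -7.90000, 1.40000); divide by -7.90000 → v3 = (-0.64557, 1.00000, -0.17722)
Requested entry of v3: 102/-158 = -0.6456

-0.6456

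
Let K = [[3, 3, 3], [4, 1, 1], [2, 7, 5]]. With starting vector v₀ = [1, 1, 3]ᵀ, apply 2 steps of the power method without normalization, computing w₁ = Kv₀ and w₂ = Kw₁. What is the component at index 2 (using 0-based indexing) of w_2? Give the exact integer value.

206

w1 = Kv₀ = (3·1 + 3·1 + 3·3; 4·1 + 1·1 + 1·3; 2·1 + 7·1 + 5·3) = (15, 8, 24)
w2 = Kw1 = (3·15 + 3·8 + 3·24; 4·15 + 1·8 + 1·24; 2·15 + 7·8 + 5·24) = (141, 92, 206)
The requested component of w2 is 206.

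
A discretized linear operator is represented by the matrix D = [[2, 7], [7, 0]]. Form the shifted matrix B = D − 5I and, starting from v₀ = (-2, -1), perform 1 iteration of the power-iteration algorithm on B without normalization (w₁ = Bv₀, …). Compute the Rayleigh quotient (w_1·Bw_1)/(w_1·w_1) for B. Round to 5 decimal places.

B = D − 5I has rows (-3, 7); (7, -5)
w1 = Bv₀ = ((-3)·(-2) + 7·(-1); 7·(-2) + (-5)·(-1)) = (-1, -9)
Bw1 = (-60, 38)
w1·Bw1 = -282; w1·w1 = 82; μ ≈ -282/82 = -3.43902

-3.43902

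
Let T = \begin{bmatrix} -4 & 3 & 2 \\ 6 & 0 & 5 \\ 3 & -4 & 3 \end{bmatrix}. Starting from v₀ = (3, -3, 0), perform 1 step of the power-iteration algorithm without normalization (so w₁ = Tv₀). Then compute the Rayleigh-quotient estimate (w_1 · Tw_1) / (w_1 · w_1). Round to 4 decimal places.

w1 = Tv₀ = ((-4)·3 + 3·(-3) + 2·0; 6·3 + 0·(-3) + 5·0; 3·3 + (-4)·(-3) + 3·0) = (-21, 18, 21)
Tw1 = (180, -21, -72)
w1·Tw1 = (-21)·180 + 18·(-21) + 21·(-72) = -5670; w1·w1 = (-21)·(-21) + 18·18 + 21·21 = 1206
λ ≈ -5670/1206 = -4.7015

λ ≈ -4.7015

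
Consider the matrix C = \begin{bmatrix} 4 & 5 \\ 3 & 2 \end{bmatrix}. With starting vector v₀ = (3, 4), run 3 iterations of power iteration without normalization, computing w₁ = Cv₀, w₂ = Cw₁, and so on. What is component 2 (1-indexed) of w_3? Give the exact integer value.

w1 = Cv₀ = (4·3 + 5·4; 3·3 + 2·4) = (32, 17)
w2 = Cw1 = (4·32 + 5·17; 3·32 + 2·17) = (213, 130)
w3 = Cw2 = (1502, 899)
The requested component of w3 is 899.

899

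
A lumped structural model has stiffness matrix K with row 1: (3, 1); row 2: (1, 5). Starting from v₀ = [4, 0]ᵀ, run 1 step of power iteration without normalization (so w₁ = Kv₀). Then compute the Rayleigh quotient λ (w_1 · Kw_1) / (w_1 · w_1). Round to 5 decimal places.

w1 = Kv₀ = (3·4 + 1·0; 1·4 + 5·0) = (12, 4)
Kw1 = (40, 32)
w1·Kw1 = 12·40 + 4·32 = 608; w1·w1 = 12·12 + 4·4 = 160
λ ≈ 608/160 = 3.80000

3.80000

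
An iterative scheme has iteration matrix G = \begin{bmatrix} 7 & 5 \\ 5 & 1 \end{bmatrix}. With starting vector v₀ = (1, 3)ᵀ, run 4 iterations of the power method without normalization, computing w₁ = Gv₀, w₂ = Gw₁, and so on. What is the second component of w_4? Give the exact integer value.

w1 = Gv₀ = (7·1 + 5·3; 5·1 + 1·3) = (22, 8)
w2 = Gw1 = (7·22 + 5·8; 5·22 + 1·8) = (194, 118)
w3 = Gw2 = (1948, 1088)
w4 = Gw3 = (19076, 10828)
The requested component of w4 is 10828.

10828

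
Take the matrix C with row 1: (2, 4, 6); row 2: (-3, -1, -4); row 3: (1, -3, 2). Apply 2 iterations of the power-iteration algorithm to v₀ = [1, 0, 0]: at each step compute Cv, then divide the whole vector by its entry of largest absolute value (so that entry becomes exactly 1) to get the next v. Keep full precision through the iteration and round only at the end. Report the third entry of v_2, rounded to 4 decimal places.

1.0000

Cv0 = (2.00000, -3.00000, 1.00000); divide by -3.00000 → v1 = (-0.66667, 1.00000, -0.33333)
Cv1 = (0.66667, 2.33333, -4.33333); divide by -4.33333 → v2 = (-0.15385, -0.53846, 1.00000)
Requested entry of v2: 13/13 = 1.0000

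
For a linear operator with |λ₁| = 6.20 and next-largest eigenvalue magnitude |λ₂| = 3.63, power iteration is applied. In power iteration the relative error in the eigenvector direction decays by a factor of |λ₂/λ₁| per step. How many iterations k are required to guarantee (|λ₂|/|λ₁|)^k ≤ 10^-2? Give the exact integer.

9

|λ₂/λ₁| = 3.63/6.20 = 0.58548
Need k ≥ ln(10^-2) / ln(0.58548) = -4.6052 / -0.5353 ≈ 8.603
Smallest integer k satisfying the bound: 9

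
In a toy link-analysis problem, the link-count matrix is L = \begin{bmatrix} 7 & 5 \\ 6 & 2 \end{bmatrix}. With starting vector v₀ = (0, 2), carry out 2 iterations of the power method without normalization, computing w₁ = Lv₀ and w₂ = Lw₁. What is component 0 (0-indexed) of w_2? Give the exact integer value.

w1 = Lv₀ = (7·0 + 5·2; 6·0 + 2·2) = (10, 4)
w2 = Lw1 = (7·10 + 5·4; 6·10 + 2·4) = (90, 68)
The requested component of w2 is 90.

90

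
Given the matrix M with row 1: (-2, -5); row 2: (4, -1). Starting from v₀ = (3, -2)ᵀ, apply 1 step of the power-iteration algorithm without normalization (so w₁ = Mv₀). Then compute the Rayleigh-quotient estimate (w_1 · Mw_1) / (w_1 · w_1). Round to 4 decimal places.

w1 = Mv₀ = (4, 14)
Mw1 = (-78, 2)
w1·Mw1 = 4·(-78) + 14·2 = -284; w1·w1 = 4·4 + 14·14 = 212
λ ≈ -284/212 = -1.3396

λ ≈ -1.3396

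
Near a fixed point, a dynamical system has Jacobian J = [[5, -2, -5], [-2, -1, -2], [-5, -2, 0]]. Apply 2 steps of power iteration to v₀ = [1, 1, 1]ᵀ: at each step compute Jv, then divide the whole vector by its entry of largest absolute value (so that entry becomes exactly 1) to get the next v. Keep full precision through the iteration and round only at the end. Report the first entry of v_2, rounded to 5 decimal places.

Jv0 = (-2.000000, -5.000000, -7.000000); divide by -7.000000 → v1 = (0.285714, 0.714286, 1.000000)
Jv1 = (-5.000000, -3.285714, -2.857143); divide by -5.000000 → v2 = (1.000000, 0.657143, 0.571429)
Requested entry of v2: 35/35 = 1.00000

1.00000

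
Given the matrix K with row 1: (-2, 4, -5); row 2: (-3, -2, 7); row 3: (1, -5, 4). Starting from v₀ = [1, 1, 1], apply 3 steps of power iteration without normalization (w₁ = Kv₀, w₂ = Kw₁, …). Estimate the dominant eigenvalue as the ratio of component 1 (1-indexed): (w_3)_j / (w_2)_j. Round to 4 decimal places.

4.0714

w1 = Kv₀ = (-3, 2, 0)
w2 = Kw1 = (14, 5, -13)
w3 = Kw2 = (57, -143, -63)
Ratio at component: 57 / 14 = 4.0714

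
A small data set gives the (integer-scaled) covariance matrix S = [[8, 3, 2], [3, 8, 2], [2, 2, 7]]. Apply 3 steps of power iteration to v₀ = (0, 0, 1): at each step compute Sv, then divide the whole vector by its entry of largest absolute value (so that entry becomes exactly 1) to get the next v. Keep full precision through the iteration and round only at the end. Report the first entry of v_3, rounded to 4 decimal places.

0.9392

Sv0 = (2.00000, 2.00000, 7.00000); divide by 7.00000 → v1 = (0.28571, 0.28571, 1.00000)
Sv1 = (5.14286, 5.14286, 8.14286); divide by 8.14286 → v2 = (0.63158, 0.63158, 1.00000)
Sv2 = (8.94737, 8.94737, 9.52632); divide by 9.52632 → v3 = (0.93923, 0.93923, 1.00000)
Requested entry of v3: 510/543 = 0.9392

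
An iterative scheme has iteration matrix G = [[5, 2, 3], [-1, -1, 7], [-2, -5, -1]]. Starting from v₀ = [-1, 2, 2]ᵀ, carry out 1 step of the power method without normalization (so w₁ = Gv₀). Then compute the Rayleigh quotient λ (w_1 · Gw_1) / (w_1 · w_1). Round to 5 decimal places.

-1.32313

w1 = Gv₀ = (5·(-1) + 2·2 + 3·2; (-1)·(-1) + (-1)·2 + 7·2; (-2)·(-1) + (-5)·2 + (-1)·2) = (5, 13, -10)
Gw1 = (21, -88, -65)
w1·Gw1 = 5·21 + 13·(-88) + (-10)·(-65) = -389; w1·w1 = 5·5 + 13·13 + (-10)·(-10) = 294
λ ≈ -389/294 = -1.32313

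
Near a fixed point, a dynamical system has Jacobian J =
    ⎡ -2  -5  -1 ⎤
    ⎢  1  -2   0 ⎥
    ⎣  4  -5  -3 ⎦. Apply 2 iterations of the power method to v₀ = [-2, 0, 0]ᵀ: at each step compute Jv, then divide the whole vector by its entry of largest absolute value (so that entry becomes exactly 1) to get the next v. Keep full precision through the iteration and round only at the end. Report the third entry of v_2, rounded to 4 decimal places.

Jv0 = (4.00000, -2.00000, -8.00000); divide by -8.00000 → v1 = (-0.50000, 0.25000, 1.00000)
Jv1 = (-1.25000, -1.00000, -6.25000); divide by -6.25000 → v2 = (0.20000, 0.16000, 1.00000)
Requested entry of v2: 50/50 = 1.0000

1.0000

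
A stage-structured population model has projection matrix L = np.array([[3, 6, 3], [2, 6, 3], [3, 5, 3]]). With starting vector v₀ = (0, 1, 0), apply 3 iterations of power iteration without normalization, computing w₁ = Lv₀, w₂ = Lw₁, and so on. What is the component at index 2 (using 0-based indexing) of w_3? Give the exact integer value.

w1 = Lv₀ = (6, 6, 5)
w2 = Lw1 = (69, 63, 63)
w3 = Lw2 = (774, 705, 711)
The requested component of w3 is 711.

711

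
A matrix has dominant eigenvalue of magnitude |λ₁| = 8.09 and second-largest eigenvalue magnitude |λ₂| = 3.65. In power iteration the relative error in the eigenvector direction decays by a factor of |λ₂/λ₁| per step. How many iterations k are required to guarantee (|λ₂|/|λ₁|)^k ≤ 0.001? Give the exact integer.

|λ₂/λ₁| = 3.65/8.09 = 0.45117
Need k ≥ ln(0.001) / ln(0.45117) = -6.9078 / -0.7959 ≈ 8.679
Smallest integer k satisfying the bound: 9

9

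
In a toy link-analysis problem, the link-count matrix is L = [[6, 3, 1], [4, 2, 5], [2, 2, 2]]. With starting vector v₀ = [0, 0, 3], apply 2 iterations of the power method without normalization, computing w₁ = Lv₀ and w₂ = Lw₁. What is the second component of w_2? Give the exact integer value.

w1 = Lv₀ = (6·0 + 3·0 + 1·3; 4·0 + 2·0 + 5·3; 2·0 + 2·0 + 2·3) = (3, 15, 6)
w2 = Lw1 = (6·3 + 3·15 + 1·6; 4·3 + 2·15 + 5·6; 2·3 + 2·15 + 2·6) = (69, 72, 48)
The requested component of w2 is 72.

72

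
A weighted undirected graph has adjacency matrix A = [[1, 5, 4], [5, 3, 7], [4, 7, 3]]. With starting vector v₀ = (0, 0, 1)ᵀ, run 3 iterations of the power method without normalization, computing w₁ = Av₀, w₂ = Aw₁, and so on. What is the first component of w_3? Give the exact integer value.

w1 = Av₀ = (4, 7, 3)
w2 = Aw1 = (51, 62, 74)
w3 = Aw2 = (657, 959, 860)
The requested component of w3 is 657.

657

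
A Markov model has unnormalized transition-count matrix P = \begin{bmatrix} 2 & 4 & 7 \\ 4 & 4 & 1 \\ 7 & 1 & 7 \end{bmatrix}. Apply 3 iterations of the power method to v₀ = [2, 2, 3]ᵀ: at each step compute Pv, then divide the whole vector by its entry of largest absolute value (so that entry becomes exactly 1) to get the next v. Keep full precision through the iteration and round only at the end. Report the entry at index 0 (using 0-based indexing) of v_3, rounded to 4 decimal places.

0.8080

Pv0 = (33.00000, 19.00000, 37.00000); divide by 37.00000 → v1 = (0.89189, 0.51351, 1.00000)
Pv1 = (10.83784, 6.62162, 13.75676); divide by 13.75676 → v2 = (0.78782, 0.48134, 1.00000)
Pv2 = (10.50098, 6.07662, 12.99607); divide by 12.99607 → v3 = (0.80801, 0.46757, 1.00000)
Requested entry of v3: 5345/6615 = 0.8080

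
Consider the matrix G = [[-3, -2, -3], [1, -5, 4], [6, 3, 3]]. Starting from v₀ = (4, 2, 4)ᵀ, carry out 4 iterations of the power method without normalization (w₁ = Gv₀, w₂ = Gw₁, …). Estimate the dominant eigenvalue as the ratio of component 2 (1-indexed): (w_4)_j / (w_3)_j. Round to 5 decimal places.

-4.08929

w1 = Gv₀ = ((-3)·4 + (-2)·2 + (-3)·4; 1·4 + (-5)·2 + 4·4; 6·4 + 3·2 + 3·4) = (-28, 10, 42)
w2 = Gw1 = ((-3)·(-28) + (-2)·10 + (-3)·42; 1·(-28) + (-5)·10 + 4·42; 6·(-28) + 3·10 + 3·42) = (-62, 90, -12)
w3 = Gw2 = (42, -560, -138)
w4 = Gw3 = (1408, 2290, -1842)
Ratio at component: 2290 / -560 = -4.08929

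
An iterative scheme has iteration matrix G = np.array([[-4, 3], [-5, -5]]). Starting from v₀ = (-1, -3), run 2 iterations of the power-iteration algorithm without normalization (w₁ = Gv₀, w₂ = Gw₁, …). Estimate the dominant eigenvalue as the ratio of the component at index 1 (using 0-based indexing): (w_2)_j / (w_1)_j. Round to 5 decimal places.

-3.75000

w1 = Gv₀ = ((-4)·(-1) + 3·(-3); (-5)·(-1) + (-5)·(-3)) = (-5, 20)
w2 = Gw1 = ((-4)·(-5) + 3·20; (-5)·(-5) + (-5)·20) = (80, -75)
Ratio at component: -75 / 20 = -3.75000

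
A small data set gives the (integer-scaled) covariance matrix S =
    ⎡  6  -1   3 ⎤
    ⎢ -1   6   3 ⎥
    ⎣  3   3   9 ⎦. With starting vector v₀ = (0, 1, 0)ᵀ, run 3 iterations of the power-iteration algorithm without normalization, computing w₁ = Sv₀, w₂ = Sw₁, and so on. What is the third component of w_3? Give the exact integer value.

507

w1 = Sv₀ = (-1, 6, 3)
w2 = Sw1 = (-3, 46, 42)
w3 = Sw2 = (62, 405, 507)
The requested component of w3 is 507.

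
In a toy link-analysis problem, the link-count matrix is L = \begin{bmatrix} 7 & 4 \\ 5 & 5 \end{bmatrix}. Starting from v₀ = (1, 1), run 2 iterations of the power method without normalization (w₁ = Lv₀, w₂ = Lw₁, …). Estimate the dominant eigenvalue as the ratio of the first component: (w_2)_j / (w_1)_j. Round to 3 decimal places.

w1 = Lv₀ = (7·1 + 4·1; 5·1 + 5·1) = (11, 10)
w2 = Lw1 = (7·11 + 4·10; 5·11 + 5·10) = (117, 105)
Ratio at component: 117 / 11 = 10.636

10.636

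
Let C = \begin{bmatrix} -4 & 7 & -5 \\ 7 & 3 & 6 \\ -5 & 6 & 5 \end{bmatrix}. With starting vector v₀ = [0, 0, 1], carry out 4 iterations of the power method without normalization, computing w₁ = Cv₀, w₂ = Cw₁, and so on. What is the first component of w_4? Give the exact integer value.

w1 = Cv₀ = ((-4)·0 + 7·0 + (-5)·1; 7·0 + 3·0 + 6·1; (-5)·0 + 6·0 + 5·1) = (-5, 6, 5)
w2 = Cw1 = ((-4)·(-5) + 7·6 + (-5)·5; 7·(-5) + 3·6 + 6·5; (-5)·(-5) + 6·6 + 5·5) = (37, 13, 86)
w3 = Cw2 = (-487, 814, 323)
w4 = Cw3 = (6031, 971, 8934)
The requested component of w4 is 6031.

6031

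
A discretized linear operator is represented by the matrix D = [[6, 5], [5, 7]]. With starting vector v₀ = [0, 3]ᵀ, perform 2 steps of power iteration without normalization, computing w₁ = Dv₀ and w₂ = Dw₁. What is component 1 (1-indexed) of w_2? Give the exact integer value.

w1 = Dv₀ = (6·0 + 5·3; 5·0 + 7·3) = (15, 21)
w2 = Dw1 = (6·15 + 5·21; 5·15 + 7·21) = (195, 222)
The requested component of w2 is 195.

195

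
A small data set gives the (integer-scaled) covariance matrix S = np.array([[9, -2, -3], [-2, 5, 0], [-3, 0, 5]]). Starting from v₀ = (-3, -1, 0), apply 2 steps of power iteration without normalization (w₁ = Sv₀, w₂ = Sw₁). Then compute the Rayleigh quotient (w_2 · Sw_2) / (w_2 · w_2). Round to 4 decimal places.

11.0632

w1 = Sv₀ = (9·(-3) + (-2)·(-1) + (-3)·0; (-2)·(-3) + 5·(-1) + 0·0; (-3)·(-3) + 0·(-1) + 5·0) = (-25, 1, 9)
w2 = Sw1 = (9·(-25) + (-2)·1 + (-3)·9; (-2)·(-25) + 5·1 + 0·9; (-3)·(-25) + 0·1 + 5·9) = (-254, 55, 120)
Sw2 = (-2756, 783, 1362)
w2·Sw2 = (-254)·(-2756) + 55·783 + 120·1362 = 906529; w2·w2 = (-254)·(-254) + 55·55 + 120·120 = 81941
λ ≈ 906529/81941 = 11.0632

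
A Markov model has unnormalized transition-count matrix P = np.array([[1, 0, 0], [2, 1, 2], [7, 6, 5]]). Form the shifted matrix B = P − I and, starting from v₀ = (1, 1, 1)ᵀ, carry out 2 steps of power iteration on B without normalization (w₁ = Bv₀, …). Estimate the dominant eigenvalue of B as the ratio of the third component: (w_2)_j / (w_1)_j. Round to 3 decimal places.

B = P − I has rows (0, 0, 0); (2, 0, 2); (7, 6, 4)
w1 = Bv₀ = (0·1 + 0·1 + 0·1; 2·1 + 0·1 + 2·1; 7·1 + 6·1 + 4·1) = (0, 4, 17)
w2 = Bw1 = (0·0 + 0·4 + 0·17; 2·0 + 0·4 + 2·17; 7·0 + 6·4 + 4·17) = (0, 34, 92)
Ratio: 92/17 = 5.412

5.412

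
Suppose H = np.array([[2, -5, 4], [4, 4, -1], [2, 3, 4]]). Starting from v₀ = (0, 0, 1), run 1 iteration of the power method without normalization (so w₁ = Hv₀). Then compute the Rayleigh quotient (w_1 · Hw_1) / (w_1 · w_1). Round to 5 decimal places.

5.81818

w1 = Hv₀ = (2·0 + (-5)·0 + 4·1; 4·0 + 4·0 + (-1)·1; 2·0 + 3·0 + 4·1) = (4, -1, 4)
Hw1 = (29, 8, 21)
w1·Hw1 = 4·29 + (-1)·8 + 4·21 = 192; w1·w1 = 4·4 + (-1)·(-1) + 4·4 = 33
λ ≈ 192/33 = 5.81818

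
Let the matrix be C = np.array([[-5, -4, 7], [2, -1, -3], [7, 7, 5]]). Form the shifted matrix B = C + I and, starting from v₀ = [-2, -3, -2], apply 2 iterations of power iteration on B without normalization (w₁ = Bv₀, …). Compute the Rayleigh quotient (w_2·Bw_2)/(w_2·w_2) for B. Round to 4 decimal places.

B = C + I has rows (-4, -4, 7); (2, 0, -3); (7, 7, 6)
w1 = Bv₀ = (6, 2, -47)
w2 = Bw1 = (-361, 153, -226)
Bw2 = (-750, -44, -2812)
w2·Bw2 = 899530; w2·w2 = 204806; μ ≈ 899530/204806 = 4.3921

4.3921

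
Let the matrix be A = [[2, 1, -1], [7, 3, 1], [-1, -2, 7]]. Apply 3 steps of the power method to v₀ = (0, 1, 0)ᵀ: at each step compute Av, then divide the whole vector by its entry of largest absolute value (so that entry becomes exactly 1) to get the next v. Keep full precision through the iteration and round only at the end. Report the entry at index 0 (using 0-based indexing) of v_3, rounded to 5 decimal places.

Av0 = (1.000000, 3.000000, -2.000000); divide by 3.000000 → v1 = (0.333333, 1.000000, -0.666667)
Av1 = (2.333333, 4.666667, -7.000000); divide by -7.000000 → v2 = (-0.333333, -0.666667, 1.000000)
Av2 = (-2.333333, -3.333333, 8.666667); divide by 8.666667 → v3 = (-0.269231, -0.384615, 1.000000)
Requested entry of v3: 49/-182 = -0.26923

-0.26923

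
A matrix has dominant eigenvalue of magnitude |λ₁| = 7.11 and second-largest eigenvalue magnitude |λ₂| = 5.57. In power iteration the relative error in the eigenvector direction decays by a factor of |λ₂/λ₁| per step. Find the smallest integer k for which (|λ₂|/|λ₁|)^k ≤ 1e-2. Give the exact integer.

19

|λ₂/λ₁| = 5.57/7.11 = 0.78340
Need k ≥ ln(1e-2) / ln(0.78340) = -4.6052 / -0.2441 ≈ 18.865
Smallest integer k satisfying the bound: 19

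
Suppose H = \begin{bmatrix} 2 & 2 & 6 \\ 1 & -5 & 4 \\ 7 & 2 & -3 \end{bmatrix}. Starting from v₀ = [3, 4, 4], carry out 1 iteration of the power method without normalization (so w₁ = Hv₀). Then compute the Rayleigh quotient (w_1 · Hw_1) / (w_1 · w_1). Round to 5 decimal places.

λ ≈ 5.88120

w1 = Hv₀ = (38, -1, 17)
Hw1 = (176, 111, 213)
w1·Hw1 = 38·176 + (-1)·111 + 17·213 = 10198; w1·w1 = 38·38 + (-1)·(-1) + 17·17 = 1734
λ ≈ 10198/1734 = 5.88120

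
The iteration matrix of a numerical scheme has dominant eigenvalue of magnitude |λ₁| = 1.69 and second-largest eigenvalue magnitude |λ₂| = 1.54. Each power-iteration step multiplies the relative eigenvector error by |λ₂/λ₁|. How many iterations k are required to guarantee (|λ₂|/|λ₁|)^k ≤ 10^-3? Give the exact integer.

75

|λ₂/λ₁| = 1.54/1.69 = 0.91124
Need k ≥ ln(10^-3) / ln(0.91124) = -6.9078 / -0.0929 ≈ 74.320
Smallest integer k satisfying the bound: 75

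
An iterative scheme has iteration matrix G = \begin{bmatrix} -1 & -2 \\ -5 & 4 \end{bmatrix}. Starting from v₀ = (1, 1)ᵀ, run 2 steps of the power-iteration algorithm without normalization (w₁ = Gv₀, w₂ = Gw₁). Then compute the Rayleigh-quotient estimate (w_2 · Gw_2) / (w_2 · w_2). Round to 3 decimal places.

w1 = Gv₀ = ((-1)·1 + (-2)·1; (-5)·1 + 4·1) = (-3, -1)
w2 = Gw1 = ((-1)·(-3) + (-2)·(-1); (-5)·(-3) + 4·(-1)) = (5, 11)
Gw2 = (-27, 19)
w2·Gw2 = 5·(-27) + 11·19 = 74; w2·w2 = 5·5 + 11·11 = 146
λ ≈ 74/146 = 0.507

λ ≈ 0.507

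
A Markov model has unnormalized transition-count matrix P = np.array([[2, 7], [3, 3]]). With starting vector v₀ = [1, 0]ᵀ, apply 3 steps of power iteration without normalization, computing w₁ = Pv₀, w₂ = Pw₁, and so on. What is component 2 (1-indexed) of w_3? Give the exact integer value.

120

w1 = Pv₀ = (2·1 + 7·0; 3·1 + 3·0) = (2, 3)
w2 = Pw1 = (2·2 + 7·3; 3·2 + 3·3) = (25, 15)
w3 = Pw2 = (155, 120)
The requested component of w3 is 120.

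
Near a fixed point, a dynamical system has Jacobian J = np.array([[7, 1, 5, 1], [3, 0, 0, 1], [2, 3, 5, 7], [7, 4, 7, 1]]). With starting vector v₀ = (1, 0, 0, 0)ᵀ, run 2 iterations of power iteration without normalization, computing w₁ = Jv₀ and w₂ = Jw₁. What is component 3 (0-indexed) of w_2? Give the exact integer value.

w1 = Jv₀ = (7·1 + 1·0 + 5·0 + 1·0; 3·1 + 0·0 + 0·0 + 1·0; 2·1 + 3·0 + 5·0 + 7·0; 7·1 + 4·0 + 7·0 + 1·0) = (7, 3, 2, 7)
w2 = Jw1 = (7·7 + 1·3 + 5·2 + 1·7; 3·7 + 0·3 + 0·2 + 1·7; 2·7 + 3·3 + 5·2 + 7·7; 7·7 + 4·3 + 7·2 + 1·7) = (69, 28, 82, 82)
The requested component of w2 is 82.

82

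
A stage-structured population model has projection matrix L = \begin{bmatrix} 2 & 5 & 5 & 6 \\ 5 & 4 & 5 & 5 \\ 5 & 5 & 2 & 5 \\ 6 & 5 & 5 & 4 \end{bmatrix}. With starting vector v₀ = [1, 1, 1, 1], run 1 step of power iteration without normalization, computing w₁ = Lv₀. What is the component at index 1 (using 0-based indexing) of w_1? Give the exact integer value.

w1 = Lv₀ = (18, 19, 17, 20)
The requested component of w1 is 19.

19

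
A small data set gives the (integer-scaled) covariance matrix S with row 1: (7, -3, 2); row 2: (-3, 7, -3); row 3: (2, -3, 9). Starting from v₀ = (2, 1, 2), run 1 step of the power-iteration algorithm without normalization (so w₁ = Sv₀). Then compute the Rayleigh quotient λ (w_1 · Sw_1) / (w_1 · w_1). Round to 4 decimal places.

11.7169

w1 = Sv₀ = (15, -5, 19)
Sw1 = (158, -137, 216)
w1·Sw1 = 15·158 + (-5)·(-137) + 19·216 = 7159; w1·w1 = 15·15 + (-5)·(-5) + 19·19 = 611
λ ≈ 7159/611 = 11.7169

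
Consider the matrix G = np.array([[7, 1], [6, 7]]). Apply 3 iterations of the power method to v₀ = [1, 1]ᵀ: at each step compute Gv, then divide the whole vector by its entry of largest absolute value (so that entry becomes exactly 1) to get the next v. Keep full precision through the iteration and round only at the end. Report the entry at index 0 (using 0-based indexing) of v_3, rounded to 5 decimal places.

0.44845

Gv0 = (8.000000, 13.000000); divide by 13.000000 → v1 = (0.615385, 1.000000)
Gv1 = (5.307692, 10.692308); divide by 10.692308 → v2 = (0.496403, 1.000000)
Gv2 = (4.474820, 9.978417); divide by 9.978417 → v3 = (0.448450, 1.000000)
Requested entry of v3: 622/1387 = 0.44845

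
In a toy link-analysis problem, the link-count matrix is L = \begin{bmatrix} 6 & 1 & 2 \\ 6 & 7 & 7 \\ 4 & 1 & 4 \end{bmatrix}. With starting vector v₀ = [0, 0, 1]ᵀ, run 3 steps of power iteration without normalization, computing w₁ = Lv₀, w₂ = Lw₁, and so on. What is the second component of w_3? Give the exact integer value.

1002

w1 = Lv₀ = (2, 7, 4)
w2 = Lw1 = (27, 89, 31)
w3 = Lw2 = (313, 1002, 321)
The requested component of w3 is 1002.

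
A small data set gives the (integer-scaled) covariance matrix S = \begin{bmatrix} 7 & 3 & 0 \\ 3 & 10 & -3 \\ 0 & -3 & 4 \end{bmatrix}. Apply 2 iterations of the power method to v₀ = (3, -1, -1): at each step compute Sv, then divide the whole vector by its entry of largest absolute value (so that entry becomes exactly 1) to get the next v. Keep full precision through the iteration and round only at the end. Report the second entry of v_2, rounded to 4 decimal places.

0.5833

Sv0 = (18.00000, 2.00000, -1.00000); divide by 18.00000 → v1 = (1.00000, 0.11111, -0.05556)
Sv1 = (7.33333, 4.27778, -0.55556); divide by 7.33333 → v2 = (1.00000, 0.58333, -0.07576)
Requested entry of v2: 77/132 = 0.5833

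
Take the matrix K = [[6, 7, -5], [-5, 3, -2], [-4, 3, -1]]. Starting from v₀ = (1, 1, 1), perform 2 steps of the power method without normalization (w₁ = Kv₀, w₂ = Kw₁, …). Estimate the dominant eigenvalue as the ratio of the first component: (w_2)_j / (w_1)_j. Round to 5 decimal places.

w1 = Kv₀ = (6·1 + 7·1 + (-5)·1; (-5)·1 + 3·1 + (-2)·1; (-4)·1 + 3·1 + (-1)·1) = (8, -4, -2)
w2 = Kw1 = (6·8 + 7·(-4) + (-5)·(-2); (-5)·8 + 3·(-4) + (-2)·(-2); (-4)·8 + 3·(-4) + (-1)·(-2)) = (30, -48, -42)
Ratio at component: 30 / 8 = 3.75000

λ ≈ 3.75000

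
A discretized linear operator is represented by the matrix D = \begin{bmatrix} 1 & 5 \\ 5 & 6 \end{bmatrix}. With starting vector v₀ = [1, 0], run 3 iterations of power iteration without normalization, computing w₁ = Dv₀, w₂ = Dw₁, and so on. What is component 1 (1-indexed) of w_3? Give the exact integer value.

201

w1 = Dv₀ = (1·1 + 5·0; 5·1 + 6·0) = (1, 5)
w2 = Dw1 = (1·1 + 5·5; 5·1 + 6·5) = (26, 35)
w3 = Dw2 = (201, 340)
The requested component of w3 is 201.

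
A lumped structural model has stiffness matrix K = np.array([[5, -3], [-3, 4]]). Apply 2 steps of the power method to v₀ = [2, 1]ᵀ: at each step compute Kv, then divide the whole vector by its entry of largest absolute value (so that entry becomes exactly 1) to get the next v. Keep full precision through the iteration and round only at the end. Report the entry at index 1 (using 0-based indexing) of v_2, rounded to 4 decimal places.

-0.7073

Kv0 = (7.00000, -2.00000); divide by 7.00000 → v1 = (1.00000, -0.28571)
Kv1 = (5.85714, -4.14286); divide by 5.85714 → v2 = (1.00000, -0.70732)
Requested entry of v2: -29/41 = -0.7073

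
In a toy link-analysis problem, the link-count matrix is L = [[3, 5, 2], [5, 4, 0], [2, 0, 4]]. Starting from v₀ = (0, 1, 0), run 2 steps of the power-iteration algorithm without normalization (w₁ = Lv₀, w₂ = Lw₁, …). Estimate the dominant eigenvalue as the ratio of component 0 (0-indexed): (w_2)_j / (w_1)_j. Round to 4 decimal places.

w1 = Lv₀ = (3·0 + 5·1 + 2·0; 5·0 + 4·1 + 0·0; 2·0 + 0·1 + 4·0) = (5, 4, 0)
w2 = Lw1 = (3·5 + 5·4 + 2·0; 5·5 + 4·4 + 0·0; 2·5 + 0·4 + 4·0) = (35, 41, 10)
Ratio at component: 35 / 5 = 7.0000

7.0000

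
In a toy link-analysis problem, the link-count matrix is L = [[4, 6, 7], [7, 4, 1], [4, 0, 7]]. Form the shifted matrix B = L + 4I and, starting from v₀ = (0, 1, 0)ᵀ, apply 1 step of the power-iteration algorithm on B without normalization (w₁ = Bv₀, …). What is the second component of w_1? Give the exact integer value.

8

B = L + 4I has rows (8, 6, 7); (7, 8, 1); (4, 0, 11)
w1 = Bv₀ = (6, 8, 0)
Requested component of w1: 8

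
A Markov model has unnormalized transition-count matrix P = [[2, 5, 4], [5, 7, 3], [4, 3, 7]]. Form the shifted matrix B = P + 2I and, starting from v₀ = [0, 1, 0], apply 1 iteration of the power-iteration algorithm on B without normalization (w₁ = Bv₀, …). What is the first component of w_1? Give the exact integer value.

5

B = P + 2I has rows (4, 5, 4); (5, 9, 3); (4, 3, 9)
w1 = Bv₀ = (4·0 + 5·1 + 4·0; 5·0 + 9·1 + 3·0; 4·0 + 3·1 + 9·0) = (5, 9, 3)
Requested component of w1: 5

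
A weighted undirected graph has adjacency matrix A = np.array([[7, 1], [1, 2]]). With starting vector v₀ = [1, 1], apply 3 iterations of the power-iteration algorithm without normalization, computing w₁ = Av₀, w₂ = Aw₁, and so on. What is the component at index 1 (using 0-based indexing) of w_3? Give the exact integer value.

w1 = Av₀ = (7·1 + 1·1; 1·1 + 2·1) = (8, 3)
w2 = Aw1 = (7·8 + 1·3; 1·8 + 2·3) = (59, 14)
w3 = Aw2 = (427, 87)
The requested component of w3 is 87.

87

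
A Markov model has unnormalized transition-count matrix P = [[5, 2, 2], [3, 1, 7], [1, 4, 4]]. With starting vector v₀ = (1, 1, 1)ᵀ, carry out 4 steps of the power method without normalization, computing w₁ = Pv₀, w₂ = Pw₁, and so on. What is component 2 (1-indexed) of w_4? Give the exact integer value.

9309

w1 = Pv₀ = (9, 11, 9)
w2 = Pw1 = (85, 101, 89)
w3 = Pw2 = (805, 979, 845)
w4 = Pw3 = (7673, 9309, 8101)
The requested component of w4 is 9309.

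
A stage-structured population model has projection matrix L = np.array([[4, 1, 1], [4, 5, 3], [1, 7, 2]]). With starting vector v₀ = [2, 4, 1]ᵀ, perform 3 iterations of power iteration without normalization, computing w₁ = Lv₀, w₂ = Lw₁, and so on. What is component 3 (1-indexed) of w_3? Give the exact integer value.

w1 = Lv₀ = (13, 31, 32)
w2 = Lw1 = (115, 303, 294)
w3 = Lw2 = (1057, 2857, 2824)
The requested component of w3 is 2824.

2824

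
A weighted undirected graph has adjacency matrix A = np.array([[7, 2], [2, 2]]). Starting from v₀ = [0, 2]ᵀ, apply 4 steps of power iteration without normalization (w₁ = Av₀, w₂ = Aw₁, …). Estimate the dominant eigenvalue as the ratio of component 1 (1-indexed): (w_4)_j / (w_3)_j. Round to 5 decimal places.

λ ≈ 7.73239

w1 = Av₀ = (7·0 + 2·2; 2·0 + 2·2) = (4, 4)
w2 = Aw1 = (7·4 + 2·4; 2·4 + 2·4) = (36, 16)
w3 = Aw2 = (284, 104)
w4 = Aw3 = (2196, 776)
Ratio at component: 2196 / 284 = 7.73239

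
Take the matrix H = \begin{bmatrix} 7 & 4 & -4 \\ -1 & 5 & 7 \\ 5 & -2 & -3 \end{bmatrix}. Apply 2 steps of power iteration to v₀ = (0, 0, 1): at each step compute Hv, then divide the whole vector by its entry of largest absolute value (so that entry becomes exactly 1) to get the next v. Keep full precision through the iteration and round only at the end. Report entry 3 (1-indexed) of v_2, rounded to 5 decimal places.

Hv0 = (-4.000000, 7.000000, -3.000000); divide by 7.000000 → v1 = (-0.571429, 1.000000, -0.428571)
Hv1 = (1.714286, 2.571429, -3.571429); divide by -3.571429 → v2 = (-0.480000, -0.720000, 1.000000)
Requested entry of v2: -25/-25 = 1.00000

1.00000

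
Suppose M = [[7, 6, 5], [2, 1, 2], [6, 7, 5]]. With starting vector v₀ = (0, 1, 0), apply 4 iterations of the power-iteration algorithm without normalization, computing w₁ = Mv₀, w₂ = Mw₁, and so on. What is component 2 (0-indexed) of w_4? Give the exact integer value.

w1 = Mv₀ = (6, 1, 7)
w2 = Mw1 = (83, 27, 78)
w3 = Mw2 = (1133, 349, 1077)
w4 = Mw3 = (15410, 4769, 14626)
The requested component of w4 is 14626.

14626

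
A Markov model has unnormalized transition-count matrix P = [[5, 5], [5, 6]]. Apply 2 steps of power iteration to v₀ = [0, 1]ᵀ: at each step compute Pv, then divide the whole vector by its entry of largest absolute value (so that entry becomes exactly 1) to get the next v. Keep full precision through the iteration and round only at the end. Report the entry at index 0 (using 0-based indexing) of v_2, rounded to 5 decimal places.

Pv0 = (5.000000, 6.000000); divide by 6.000000 → v1 = (0.833333, 1.000000)
Pv1 = (9.166667, 10.166667); divide by 10.166667 → v2 = (0.901639, 1.000000)
Requested entry of v2: 55/61 = 0.90164

0.90164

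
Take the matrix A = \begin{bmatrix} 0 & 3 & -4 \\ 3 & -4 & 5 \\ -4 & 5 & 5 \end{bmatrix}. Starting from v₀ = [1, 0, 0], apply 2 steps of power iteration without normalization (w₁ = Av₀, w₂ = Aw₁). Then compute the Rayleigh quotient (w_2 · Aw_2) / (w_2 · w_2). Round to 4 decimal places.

λ ≈ -3.6864

w1 = Av₀ = (0, 3, -4)
w2 = Aw1 = (25, -32, -5)
Aw2 = (-76, 178, -285)
w2·Aw2 = 25·(-76) + (-32)·178 + (-5)·(-285) = -6171; w2·w2 = 25·25 + (-32)·(-32) + (-5)·(-5) = 1674
λ ≈ -6171/1674 = -3.6864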